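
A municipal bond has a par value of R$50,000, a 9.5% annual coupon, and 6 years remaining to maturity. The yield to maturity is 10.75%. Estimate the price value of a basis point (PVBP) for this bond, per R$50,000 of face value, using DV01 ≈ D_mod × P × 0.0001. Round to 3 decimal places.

Periodic yield y = 0.1075.
  t   CF        PV=CF/(1+0.1075)^t    t·PV
  1     4,750.00     4,288.9391     4,288.9391
  2     4,750.00     3,872.6312     7,745.2624
  3     4,750.00     3,496.7325    10,490.1974
  4     4,750.00     3,157.3205    12,629.2820
  5     4,750.00     2,850.8537    14,254.2686
  6    54,750.00    29,670.2847   178,021.7084
  Σ                 47,336.7617   227,429.6579
P = 47,336.7617; D_Mac = 4.80450 yrs; D_mod = 4.33815 yrs.
DV01 ≈ 4.33815 × 47,336.7617 × 0.0001 = 20.535409.

R$20.535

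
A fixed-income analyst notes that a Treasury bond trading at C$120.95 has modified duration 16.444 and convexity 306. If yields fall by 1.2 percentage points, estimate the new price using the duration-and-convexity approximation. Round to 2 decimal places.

Duration effect: -D_mod·Δy = -16.444 × (-0.012) = +0.197328
Convexity effect: ½·C·(Δy)² = 0.5 × 306 × (-0.012)² = +0.0220320
ΔP/P ≈ +0.197328 + 0.0220320 = +0.219360
New price ≈ 120.95 × (1 + 0.219360) = 147.481592.

C$147.48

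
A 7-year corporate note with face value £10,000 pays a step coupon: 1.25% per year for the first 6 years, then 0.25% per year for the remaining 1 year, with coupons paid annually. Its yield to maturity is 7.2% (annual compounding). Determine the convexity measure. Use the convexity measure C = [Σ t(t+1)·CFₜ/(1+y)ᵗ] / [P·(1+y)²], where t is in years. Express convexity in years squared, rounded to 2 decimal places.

45.76

With y = 0.072:
  t   CF        PV=CF/(1+0.072)^t    t·PV        t(t+1)·PV
  1       125.00       116.6045       116.6045         233.2090
  2       125.00       108.7728       217.5457         652.6370
  3       125.00       101.4672       304.4016       1,217.6063
  4       125.00        94.6522       378.6089       1,893.0447
  5       125.00        88.2950       441.4750       2,648.8498
  6       125.00        82.3647       494.1884       3,459.3188
  7    10,025.00     6,161.9885    43,133.9195     345,071.3563
  Σ                  6,754.1450    45,086.7436     355,176.0219
P = 6,754.1450.
Convexity = Σ t(t+1)·PV / [P·(1+y)²] = 355,176.0219 / (6,754.1450 × 1.149184) = 45.75975.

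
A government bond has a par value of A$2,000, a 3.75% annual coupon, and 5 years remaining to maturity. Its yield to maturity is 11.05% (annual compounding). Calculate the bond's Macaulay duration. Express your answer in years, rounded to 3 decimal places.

Periodic yield y = 0.1105. Discount each cash flow and weight by its year:
  t   CF        PV=CF/(1+0.1105)^t    t·PV
  1        75.00        67.5371        67.5371
  2        75.00        60.8169       121.6338
  3        75.00        54.7653       164.2959
  4        75.00        49.3159       197.2636
  5     2,075.00     1,228.6418     6,143.2090
  Σ                  1,461.0770     6,693.9395
Price P = Σ PV = 1,461.0770.
Macaulay duration = Σ(t·PV) / P = 6,693.9395 / 1,461.0770 = 4.58151 years.

4.582 years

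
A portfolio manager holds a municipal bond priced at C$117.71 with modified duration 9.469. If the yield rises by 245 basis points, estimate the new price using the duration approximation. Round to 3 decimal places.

C$90.402

Duration approximation: ΔP/P ≈ -D_mod · Δy = -9.469 × (+0.0245) = -0.2319905.
New price ≈ 117.71 × (1 - 0.2319905) = 90.402398245.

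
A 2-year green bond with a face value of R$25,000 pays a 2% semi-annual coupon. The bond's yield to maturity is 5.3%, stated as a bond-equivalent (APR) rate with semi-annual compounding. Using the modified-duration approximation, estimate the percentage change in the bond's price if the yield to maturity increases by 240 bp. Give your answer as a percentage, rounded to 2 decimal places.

-4.60%

Periodic yield y = 0.0265. Modified duration first:
  t   CF        PV=CF/(1+0.0265)^t    t·PV
  1       250.00       243.5460       243.5460
  2       250.00       237.2587       474.5174
  3       250.00       231.1336       693.4009
  4    25,250.00    22,741.8383    90,967.3533
  Σ                 23,453.7767    92,378.8176
P = 23,453.7767; D_Mac = 3.93876 half-year periods = 1.96938 yrs; D_mod = 1.96938/(1+0.0265) = 1.91854 yrs.
ΔP/P ≈ -D_mod · Δy = -1.91854 × (+0.024) = -0.046045 = -4.6045%.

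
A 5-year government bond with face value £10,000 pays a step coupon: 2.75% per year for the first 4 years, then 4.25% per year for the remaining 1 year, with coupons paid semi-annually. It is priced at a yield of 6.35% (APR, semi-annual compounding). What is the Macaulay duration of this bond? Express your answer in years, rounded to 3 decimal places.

Periodic yield y = 0.03175. Discount each cash flow and weight by its period:
  t   CF        PV=CF/(1+0.03175)^t    t·PV
  1       137.50       133.2687       133.2687
  2       137.50       129.1676       258.3353
  3       137.50       125.1928       375.5783
  4       137.50       121.3402       485.3609
  5       137.50       117.6062       588.0311
  6       137.50       113.9871       683.9228
  7       137.50       110.4794       773.3559
  8       137.50       107.0796       856.6371
  9       212.50       160.3942     1,443.5477
  10   10,212.50     7,471.1472    74,711.4722
  Σ                  8,589.6632    80,309.5100
Price P = Σ PV = 8,589.6632.
Macaulay duration = Σ(t·PV) / P = 80,309.5100 / 8,589.6632 = 9.34955 half-year periods.
In years: 9.34955 / 2 = 4.67478 years.

4.675 years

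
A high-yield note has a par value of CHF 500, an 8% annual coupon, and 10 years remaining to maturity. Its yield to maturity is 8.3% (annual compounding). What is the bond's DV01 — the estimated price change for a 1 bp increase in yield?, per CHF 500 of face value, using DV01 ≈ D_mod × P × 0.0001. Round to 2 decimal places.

CHF 0.33

Periodic yield y = 0.083.
  t   CF        PV=CF/(1+0.083)^t    t·PV
  1        40.00        36.9344        36.9344
  2        40.00        34.1038        68.2076
  3        40.00        31.4901        94.4704
  4        40.00        29.0768       116.3071
  5        40.00        26.8484       134.2418
  6        40.00        24.7907       148.7444
  7        40.00        22.8908       160.2355
  8        40.00        21.1365       169.0917
  9        40.00        19.5166       175.6493
  10      540.00       243.2816     2,432.8156
  Σ                    490.0697     3,536.6979
P = 490.0697; D_Mac = 7.21672 yrs; D_mod = 6.66364 yrs.
DV01 ≈ 6.66364 × 490.0697 × 0.0001 = 0.326565.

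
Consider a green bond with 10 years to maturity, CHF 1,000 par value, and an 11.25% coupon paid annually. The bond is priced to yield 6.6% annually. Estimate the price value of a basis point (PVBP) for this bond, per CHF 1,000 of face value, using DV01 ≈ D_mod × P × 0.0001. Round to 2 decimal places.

Periodic yield y = 0.066.
  t   CF        PV=CF/(1+0.066)^t    t·PV
  1       112.50       105.5347       105.5347
  2       112.50        99.0007       198.0013
  3       112.50        92.8712       278.6135
  4       112.50        87.1212       348.4847
  5       112.50        81.7272       408.6359
  6       112.50        76.6671       460.0029
  7       112.50        71.9204       503.4428
  8       112.50        67.4675       539.7403
  9       112.50        63.2904       569.6134
  10    1,112.50       587.1215     5,871.2148
  Σ                  1,332.7218     9,283.2843
P = 1,332.7218; D_Mac = 6.96566 yrs; D_mod = 6.53439 yrs.
DV01 ≈ 6.53439 × 1,332.7218 × 0.0001 = 0.870852.

CHF 0.87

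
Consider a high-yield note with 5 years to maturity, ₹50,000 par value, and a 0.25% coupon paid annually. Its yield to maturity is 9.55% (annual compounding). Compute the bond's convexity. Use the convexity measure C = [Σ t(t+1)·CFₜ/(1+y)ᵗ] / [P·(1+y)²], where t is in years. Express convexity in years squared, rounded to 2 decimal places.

24.78

With y = 0.0955:
  t   CF        PV=CF/(1+0.0955)^t    t·PV        t(t+1)·PV
  1       125.00       114.1031       114.1031         228.2063
  2       125.00       104.1562       208.3125         624.9374
  3       125.00        95.0764       285.2293       1,140.9172
  4       125.00        86.7882       347.1526       1,735.7632
  5    50,125.00    31,768.1903   158,840.9517     953,045.7102
  Σ                 32,168.3143   159,795.7492     956,775.5342
P = 32,168.3143.
Convexity = Σ t(t+1)·PV / [P·(1+y)²] = 956,775.5342 / (32,168.3143 × 1.200120) = 24.78318.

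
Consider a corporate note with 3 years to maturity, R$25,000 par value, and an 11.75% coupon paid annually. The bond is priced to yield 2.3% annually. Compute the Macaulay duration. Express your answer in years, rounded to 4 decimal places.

Periodic yield y = 0.023. Discount each cash flow and weight by its year:
  t   CF        PV=CF/(1+0.023)^t    t·PV
  1     2,937.50     2,871.4565     2,871.4565
  2     2,937.50     2,806.8978     5,613.7957
  3    27,937.50    26,095.2006    78,285.6017
  Σ                 31,773.5549    86,770.8539
Price P = Σ PV = 31,773.5549.
Macaulay duration = Σ(t·PV) / P = 86,770.8539 / 31,773.5549 = 2.73091 years.

2.7309 years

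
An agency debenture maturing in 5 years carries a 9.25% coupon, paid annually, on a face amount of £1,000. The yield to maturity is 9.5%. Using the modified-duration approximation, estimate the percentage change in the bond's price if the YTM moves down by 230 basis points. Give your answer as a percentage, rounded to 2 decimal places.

+8.86%

Periodic yield y = 0.095. Modified duration first:
  t   CF        PV=CF/(1+0.095)^t    t·PV
  1        92.50        84.4749        84.4749
  2        92.50        77.1460       154.2920
  3        92.50        70.4530       211.3589
  4        92.50        64.3406       257.3625
  5     1,092.50       693.9862     3,469.9311
  Σ                    990.4007     4,177.4195
P = 990.4007; D_Mac = 4.21791 yrs; D_mod = 4.21791/(1+0.095) = 3.85197 yrs.
ΔP/P ≈ -D_mod · Δy = -3.85197 × (-0.023) = +0.088595 = +8.8595%.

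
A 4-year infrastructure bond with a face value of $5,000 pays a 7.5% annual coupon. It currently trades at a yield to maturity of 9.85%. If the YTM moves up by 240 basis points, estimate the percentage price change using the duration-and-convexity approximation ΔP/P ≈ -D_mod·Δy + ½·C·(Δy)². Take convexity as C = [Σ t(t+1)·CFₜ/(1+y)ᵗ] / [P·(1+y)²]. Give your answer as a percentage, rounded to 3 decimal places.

With y = 0.0985:
  t   CF        PV=CF/(1+0.0985)^t    t·PV        t(t+1)·PV
  1       375.00       341.3746       341.3746         682.7492
  2       375.00       310.7643       621.5286       1,864.5859
  3       375.00       282.8988       848.6964       3,394.7854
  4     5,375.00     3,691.2905    14,765.1620      73,825.8098
  Σ                  4,626.3282    16,576.7615      79,767.9303
P = 4,626.3282; D_Mac = 3.58314 yrs; D_mod = 3.26184 yrs; C = 14.28867.
Duration effect: -3.26184 × (+0.024) = -0.078284
Convexity effect: 0.5 × 14.28867 × (0.024)² = +0.0041151
ΔP/P ≈ -0.078284 + 0.0041151 = -0.074169 = -7.4169%.

-7.417%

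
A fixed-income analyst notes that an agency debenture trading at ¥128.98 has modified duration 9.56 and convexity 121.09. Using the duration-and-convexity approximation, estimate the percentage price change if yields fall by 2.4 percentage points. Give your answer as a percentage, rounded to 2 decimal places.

+26.43%

Duration effect: -D_mod·Δy = -9.56 × (-0.024) = +0.229440
Convexity effect: ½·C·(Δy)² = 0.5 × 121.09 × (-0.024)² = +0.03487392
ΔP/P ≈ +0.229440 + 0.03487392 = +0.26431392
= +26.431392%.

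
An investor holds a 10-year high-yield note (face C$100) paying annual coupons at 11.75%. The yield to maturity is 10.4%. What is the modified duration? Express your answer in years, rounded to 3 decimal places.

Periodic yield y = 0.104. First find Macaulay duration:
  t   CF        PV=CF/(1+0.104)^t    t·PV
  1        11.75        10.6431        10.6431
  2        11.75         9.6405        19.2810
  3        11.75         8.7323        26.1970
  4        11.75         7.9097        31.6389
  5        11.75         7.1646        35.8230
  6        11.75         6.4897        38.9381
  7        11.75         5.8783        41.1483
  8        11.75         5.3246        42.5966
  9        11.75         4.8230        43.4069
  10      111.75        41.5486       415.4864
  Σ                    108.1545       705.1595
P = 108.1545; Macaulay duration = 705.1595 / 108.1545 = 6.51993 years.
Modified duration = D_Mac / (1 + y) = 6.51993 / 1.104 = 5.90573 years.

5.906 years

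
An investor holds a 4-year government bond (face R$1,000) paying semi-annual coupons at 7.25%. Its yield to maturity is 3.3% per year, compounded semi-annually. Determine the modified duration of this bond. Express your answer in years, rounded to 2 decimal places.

Periodic yield y = 0.0165. First find Macaulay duration:
  t   CF        PV=CF/(1+0.0165)^t    t·PV
  1        36.25        35.6616        35.6616
  2        36.25        35.0827        70.1654
  3        36.25        34.5133       103.5398
  4        36.25        33.9530       135.8121
  5        36.25        33.4019       167.0095
  6        36.25        32.8597       197.1583
  7        36.25        32.3263       226.2843
  8     1,036.25       909.0871     7,272.6965
  Σ                  1,146.8856     8,208.3274
P = 1,146.8856; Macaulay duration = 8,208.3274 / 1,146.8856 = 7.15706 half-year periods = 3.57853 years.
Modified duration = D_Mac / (1 + y) = 3.57853 / 1.0165 = 3.52044 years.

3.52 years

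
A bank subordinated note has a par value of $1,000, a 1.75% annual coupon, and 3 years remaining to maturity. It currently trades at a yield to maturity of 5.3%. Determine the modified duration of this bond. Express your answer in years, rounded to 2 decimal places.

Periodic yield y = 0.053. First find Macaulay duration:
  t   CF        PV=CF/(1+0.053)^t    t·PV
  1        17.50        16.6192        16.6192
  2        17.50        15.7827        31.5654
  3     1,017.50       871.4637     2,614.3911
  Σ                    903.8656     2,662.5757
P = 903.8656; Macaulay duration = 2,662.5757 / 903.8656 = 2.94577 years.
Modified duration = D_Mac / (1 + y) = 2.94577 / 1.053 = 2.79750 years.

2.80 years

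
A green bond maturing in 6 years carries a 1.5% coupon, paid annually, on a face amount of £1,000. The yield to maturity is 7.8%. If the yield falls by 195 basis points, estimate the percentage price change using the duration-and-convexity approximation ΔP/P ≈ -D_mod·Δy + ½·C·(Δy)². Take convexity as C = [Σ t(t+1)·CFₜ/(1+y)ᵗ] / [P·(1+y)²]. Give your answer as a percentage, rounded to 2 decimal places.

With y = 0.078:
  t   CF        PV=CF/(1+0.078)^t    t·PV        t(t+1)·PV
  1        15.00        13.9147        13.9147          27.8293
  2        15.00        12.9078        25.8157          77.4471
  3        15.00        11.9739        35.9216         143.6866
  4        15.00        11.1075        44.4300         222.1499
  5        15.00        10.3038        51.5190         309.1140
  6     1,015.00       646.7754     3,880.6523      27,164.5658
  Σ                    706.9831     4,052.2532      27,944.7927
P = 706.9831; D_Mac = 5.73175 yrs; D_mod = 5.31703 yrs; C = 34.01374.
Duration effect: -5.31703 × (-0.0195) = +0.103682
Convexity effect: 0.5 × 34.01374 × (-0.0195)² = +0.0064669
ΔP/P ≈ +0.103682 + 0.0064669 = +0.110149 = +11.0149%.

+11.01%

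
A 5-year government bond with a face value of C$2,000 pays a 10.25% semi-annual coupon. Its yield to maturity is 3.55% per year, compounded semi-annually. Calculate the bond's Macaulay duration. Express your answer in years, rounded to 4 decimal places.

Periodic yield y = 0.01775. Discount each cash flow and weight by its period:
  t   CF        PV=CF/(1+0.01775)^t    t·PV
  1       102.50       100.7124       100.7124
  2       102.50        98.9559       197.9118
  3       102.50        97.2301       291.6902
  4       102.50        95.5343       382.1373
  5       102.50        93.8682       469.3408
  6       102.50        92.2311       553.3864
  7       102.50        90.6225       634.3576
  8       102.50        89.0420       712.3361
  9       102.50        87.4891       787.4017
  10    2,102.50     1,763.2947    17,632.9467
  Σ                  2,608.9801    21,762.2209
Price P = Σ PV = 2,608.9801.
Macaulay duration = Σ(t·PV) / P = 21,762.2209 / 2,608.9801 = 8.34128 half-year periods.
In years: 8.34128 / 2 = 4.17064 years.

4.1706 years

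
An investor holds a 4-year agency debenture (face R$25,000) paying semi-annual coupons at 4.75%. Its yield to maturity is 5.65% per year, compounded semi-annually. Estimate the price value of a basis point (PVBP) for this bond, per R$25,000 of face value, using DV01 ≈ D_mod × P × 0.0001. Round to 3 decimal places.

R$8.671

Periodic yield y = 0.02825.
  t   CF        PV=CF/(1+0.02825)^t    t·PV
  1       593.75       577.4374       577.4374
  2       593.75       561.5730     1,123.1459
  3       593.75       546.1444     1,638.4331
  4       593.75       531.1397     2,124.5587
  5       593.75       516.5472     2,582.7361
  6       593.75       502.3557     3,014.1341
  7       593.75       488.5540     3,419.8782
  8    25,593.75    20,480.6709   163,845.3668
  Σ                 24,204.4222   178,325.6903
P = 24,204.4222; D_Mac = 7.36748 half-year periods = 3.68374 yrs; D_mod = 3.58254 yrs.
DV01 ≈ 3.58254 × 24,204.4222 × 0.0001 = 8.671320.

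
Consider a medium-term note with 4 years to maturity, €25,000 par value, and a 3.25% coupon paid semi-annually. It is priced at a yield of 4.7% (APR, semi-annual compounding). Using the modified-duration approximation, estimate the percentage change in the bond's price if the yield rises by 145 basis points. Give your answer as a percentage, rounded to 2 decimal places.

-5.35%

Periodic yield y = 0.0235. Modified duration first:
  t   CF        PV=CF/(1+0.0235)^t    t·PV
  1       406.25       396.9223       396.9223
  2       406.25       387.8088       775.6176
  3       406.25       378.9046     1,136.7137
  4       406.25       370.2047     1,480.8190
  5       406.25       361.7047     1,808.5234
  6       406.25       353.3998     2,120.3988
  7       406.25       345.2856     2,416.9991
  8    25,406.25    21,097.8301   168,782.6410
  Σ                 23,692.0607   178,918.6350
P = 23,692.0607; D_Mac = 7.55184 half-year periods = 3.77592 yrs; D_mod = 3.77592/(1+0.0235) = 3.68922 yrs.
ΔP/P ≈ -D_mod · Δy = -3.68922 × (+0.0145) = -0.053494 = -5.3494%.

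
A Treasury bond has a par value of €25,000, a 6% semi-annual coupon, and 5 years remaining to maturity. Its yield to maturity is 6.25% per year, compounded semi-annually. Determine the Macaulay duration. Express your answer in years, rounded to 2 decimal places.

Periodic yield y = 0.03125. Discount each cash flow and weight by its period:
  t   CF        PV=CF/(1+0.03125)^t    t·PV
  1       750.00       727.2727       727.2727
  2       750.00       705.2342     1,410.4683
  3       750.00       683.8634     2,051.5903
  4       750.00       663.1403     2,652.5612
  5       750.00       643.0451     3,215.2257
  6       750.00       623.5589     3,741.3535
  7       750.00       604.6632     4,232.6423
  8       750.00       586.3401     4,690.7205
  9       750.00       568.5722     5,117.1497
  10   25,750.00    18,929.4335   189,294.3353
  Σ                 24,735.1236   217,133.3195
Price P = Σ PV = 24,735.1236.
Macaulay duration = Σ(t·PV) / P = 217,133.3195 / 24,735.1236 = 8.77834 half-year periods.
In years: 8.77834 / 2 = 4.38917 years.

4.39 years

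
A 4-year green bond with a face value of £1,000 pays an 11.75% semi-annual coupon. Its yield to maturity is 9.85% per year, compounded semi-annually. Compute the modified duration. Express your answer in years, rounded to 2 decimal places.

3.17 years

Periodic yield y = 0.04925. First find Macaulay duration:
  t   CF        PV=CF/(1+0.04925)^t    t·PV
  1        58.75        55.9924        55.9924
  2        58.75        53.3642       106.7284
  3        58.75        50.8594       152.5781
  4        58.75        48.4721       193.8885
  5        58.75        46.1969       230.9846
  6        58.75        44.0285       264.1711
  7        58.75        41.9619       293.7332
  8     1,058.75       720.7117     5,765.6940
  Σ                  1,061.5871     7,063.7701
P = 1,061.5871; Macaulay duration = 7,063.7701 / 1,061.5871 = 6.65397 half-year periods = 3.32699 years.
Modified duration = D_Mac / (1 + y) = 3.32699 / 1.04925 = 3.17082 years.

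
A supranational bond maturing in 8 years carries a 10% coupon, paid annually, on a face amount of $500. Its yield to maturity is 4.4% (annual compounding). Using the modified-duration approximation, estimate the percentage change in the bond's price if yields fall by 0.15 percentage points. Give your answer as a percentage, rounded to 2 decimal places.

+0.89%

Periodic yield y = 0.044. Modified duration first:
  t   CF        PV=CF/(1+0.044)^t    t·PV
  1        50.00        47.8927        47.8927
  2        50.00        45.8743        91.7485
  3        50.00        43.9409       131.8226
  4        50.00        42.0889       168.3558
  5        50.00        40.3151       201.5754
  6        50.00        38.6160       231.6959
  7        50.00        36.9885       258.9194
  8       550.00       389.7254     3,117.8031
  Σ                    685.4417     4,249.8133
P = 685.4417; D_Mac = 6.20011 yrs; D_mod = 6.20011/(1+0.044) = 5.93880 yrs.
ΔP/P ≈ -D_mod · Δy = -5.93880 × (-0.0015) = +0.008908 = +0.8908%.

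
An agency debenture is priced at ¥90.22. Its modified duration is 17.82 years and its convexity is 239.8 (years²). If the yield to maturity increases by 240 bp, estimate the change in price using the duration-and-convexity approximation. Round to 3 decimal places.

-¥32.354

Duration effect: -D_mod·Δy = -17.82 × (+0.024) = -0.427680
Convexity effect: ½·C·(Δy)² = 0.5 × 239.8 × (0.024)² = +0.0690624
ΔP/P ≈ -0.427680 + 0.0690624 = -0.3586176
ΔP ≈ 90.22 × (-0.3586176) = -32.354479872.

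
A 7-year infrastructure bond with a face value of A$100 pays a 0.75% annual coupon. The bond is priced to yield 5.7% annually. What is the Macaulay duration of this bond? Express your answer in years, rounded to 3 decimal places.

6.811 years

Periodic yield y = 0.057. Discount each cash flow and weight by its year:
  t   CF        PV=CF/(1+0.057)^t    t·PV
  1         0.75         0.7096         0.7096
  2         0.75         0.6713         1.3426
  3         0.75         0.6351         1.9053
  4         0.75         0.6008         2.4034
  5         0.75         0.5684         2.8422
  6         0.75         0.5378         3.2267
  7       100.75        68.3471       478.4298
  Σ                     72.0701       490.8595
Price P = Σ PV = 72.0701.
Macaulay duration = Σ(t·PV) / P = 490.8595 / 72.0701 = 6.81086 years.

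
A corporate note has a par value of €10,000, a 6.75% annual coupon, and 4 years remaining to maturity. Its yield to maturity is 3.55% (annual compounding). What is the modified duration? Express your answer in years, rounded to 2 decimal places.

3.53 years

Periodic yield y = 0.0355. First find Macaulay duration:
  t   CF        PV=CF/(1+0.0355)^t    t·PV
  1       675.00       651.8590       651.8590
  2       675.00       629.5114     1,259.0227
  3       675.00       607.9298     1,823.7895
  4    10,675.00     9,284.6913    37,138.7654
  Σ                 11,173.9915    40,873.4366
P = 11,173.9915; Macaulay duration = 40,873.4366 / 11,173.9915 = 3.65791 years.
Modified duration = D_Mac / (1 + y) = 3.65791 / 1.0355 = 3.53250 years.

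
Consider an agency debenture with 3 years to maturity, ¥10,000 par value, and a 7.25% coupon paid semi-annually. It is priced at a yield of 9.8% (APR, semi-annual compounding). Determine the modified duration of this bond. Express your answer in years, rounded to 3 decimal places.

Periodic yield y = 0.049. First find Macaulay duration:
  t   CF        PV=CF/(1+0.049)^t    t·PV
  1       362.50       345.5672       345.5672
  2       362.50       329.4254       658.8507
  3       362.50       314.0375       942.1126
  4       362.50       299.3685     1,197.4739
  5       362.50       285.3846     1,426.9231
  6    10,362.50     7,776.9913    46,661.9479
  Σ                  9,350.7745    51,232.8754
P = 9,350.7745; Macaulay duration = 51,232.8754 / 9,350.7745 = 5.47900 half-year periods = 2.73950 years.
Modified duration = D_Mac / (1 + y) = 2.73950 / 1.049 = 2.61153 years.

2.612 years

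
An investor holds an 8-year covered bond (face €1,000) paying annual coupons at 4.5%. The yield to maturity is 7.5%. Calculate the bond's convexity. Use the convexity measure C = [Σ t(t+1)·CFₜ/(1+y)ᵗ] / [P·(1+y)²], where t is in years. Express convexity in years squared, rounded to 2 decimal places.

With y = 0.075:
  t   CF        PV=CF/(1+0.075)^t    t·PV        t(t+1)·PV
  1        45.00        41.8605        41.8605          83.7209
  2        45.00        38.9400        77.8799         233.6398
  3        45.00        36.2232       108.6697         434.6787
  4        45.00        33.6960       134.7841         673.9205
  5        45.00        31.3451       156.7257         940.3542
  6        45.00        29.1583       174.9496       1,224.6473
  7        45.00        27.1240       189.8678       1,518.9424
  8     1,045.00       585.9338     4,687.4707      42,187.2360
  Σ                    824.2809     5,572.2079      47,297.1397
P = 824.2809.
Convexity = Σ t(t+1)·PV / [P·(1+y)²] = 47,297.1397 / (824.2809 × 1.155625) = 49.65268.

49.65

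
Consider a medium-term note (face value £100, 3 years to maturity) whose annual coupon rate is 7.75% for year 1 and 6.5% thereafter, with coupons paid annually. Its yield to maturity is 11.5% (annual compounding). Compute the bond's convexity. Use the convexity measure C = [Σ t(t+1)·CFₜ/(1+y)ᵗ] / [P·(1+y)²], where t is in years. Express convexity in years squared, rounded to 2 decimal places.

8.74

With y = 0.115:
  t   CF        PV=CF/(1+0.115)^t    t·PV        t(t+1)·PV
  1         7.75         6.9507         6.9507          13.9013
  2         6.50         5.2283        10.4567          31.3700
  3       106.50        76.8290       230.4869         921.9476
  Σ                     89.0080       247.8943         967.2190
P = 89.0080.
Convexity = Σ t(t+1)·PV / [P·(1+y)²] = 967.2190 / (89.0080 × 1.243225) = 8.74070.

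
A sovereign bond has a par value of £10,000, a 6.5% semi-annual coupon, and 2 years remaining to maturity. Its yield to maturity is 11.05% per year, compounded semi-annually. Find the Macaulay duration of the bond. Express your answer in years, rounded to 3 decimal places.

1.903 years

Periodic yield y = 0.05525. Discount each cash flow and weight by its period:
  t   CF        PV=CF/(1+0.05525)^t    t·PV
  1       325.00       307.9839       307.9839
  2       325.00       291.8587       583.7174
  3       325.00       276.5778       829.7333
  4    10,325.00     8,326.6175    33,306.4702
  Σ                  9,203.0379    35,027.9048
Price P = Σ PV = 9,203.0379.
Macaulay duration = Σ(t·PV) / P = 35,027.9048 / 9,203.0379 = 3.80612 half-year periods.
In years: 3.80612 / 2 = 1.90306 years.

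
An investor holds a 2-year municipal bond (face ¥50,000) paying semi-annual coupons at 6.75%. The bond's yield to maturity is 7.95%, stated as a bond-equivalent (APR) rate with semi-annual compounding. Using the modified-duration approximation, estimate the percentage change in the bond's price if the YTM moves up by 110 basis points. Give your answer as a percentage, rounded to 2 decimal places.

-2.01%

Periodic yield y = 0.03975. Modified duration first:
  t   CF        PV=CF/(1+0.03975)^t    t·PV
  1     1,687.50     1,622.9863     1,622.9863
  2     1,687.50     1,560.9390     3,121.8779
  3     1,687.50     1,501.2637     4,503.7912
  4    51,687.50    44,225.2005   176,900.8021
  Σ                 48,910.3895   186,149.4575
P = 48,910.3895; D_Mac = 3.80593 half-year periods = 1.90296 yrs; D_mod = 1.90296/(1+0.03975) = 1.83021 yrs.
ΔP/P ≈ -D_mod · Δy = -1.83021 × (+0.011) = -0.020132 = -2.0132%.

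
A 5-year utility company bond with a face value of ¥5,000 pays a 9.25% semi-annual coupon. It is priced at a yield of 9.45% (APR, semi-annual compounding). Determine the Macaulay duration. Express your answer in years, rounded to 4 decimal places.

4.1100 years

Periodic yield y = 0.04725. Discount each cash flow and weight by its period:
  t   CF        PV=CF/(1+0.04725)^t    t·PV
  1       231.25       220.8164       220.8164
  2       231.25       210.8536       421.7072
  3       231.25       201.3403       604.0208
  4       231.25       192.2562       769.0246
  5       231.25       183.5819       917.9096
  6       231.25       175.2990     1,051.7942
  7       231.25       167.3899     1,171.7291
  8       231.25       159.8375     1,278.7003
  9       231.25       152.6260     1,373.6337
  10    5,231.25     3,296.8697    32,968.6971
  Σ                  4,960.8705    40,778.0330
Price P = Σ PV = 4,960.8705.
Macaulay duration = Σ(t·PV) / P = 40,778.0330 / 4,960.8705 = 8.21994 half-year periods.
In years: 8.21994 / 2 = 4.10997 years.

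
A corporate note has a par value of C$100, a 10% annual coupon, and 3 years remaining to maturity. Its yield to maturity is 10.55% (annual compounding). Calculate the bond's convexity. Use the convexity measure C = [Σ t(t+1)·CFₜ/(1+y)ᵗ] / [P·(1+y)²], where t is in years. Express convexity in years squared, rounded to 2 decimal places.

8.66

With y = 0.1055:
  t   CF        PV=CF/(1+0.1055)^t    t·PV        t(t+1)·PV
  1        10.00         9.0457         9.0457          18.0914
  2        10.00         8.1824        16.3649          49.0946
  3       110.00        81.4173       244.2518         977.0070
  Σ                     98.6454       269.6623       1,044.1930
P = 98.6454.
Convexity = Σ t(t+1)·PV / [P·(1+y)²] = 1,044.1930 / (98.6454 × 1.222130) = 8.66137.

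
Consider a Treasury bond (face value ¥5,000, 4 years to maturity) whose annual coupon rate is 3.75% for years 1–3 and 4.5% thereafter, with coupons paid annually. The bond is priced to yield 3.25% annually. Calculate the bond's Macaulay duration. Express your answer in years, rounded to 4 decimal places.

3.7918 years

Periodic yield y = 0.0325. Discount each cash flow and weight by its year:
  t   CF        PV=CF/(1+0.0325)^t    t·PV
  1       187.50       181.5981       181.5981
  2       187.50       175.8819       351.7638
  3       187.50       170.3457       511.0370
  4     5,225.00     4,597.5457    18,390.1827
  Σ                  5,125.3713    19,434.5816
Price P = Σ PV = 5,125.3713.
Macaulay duration = Σ(t·PV) / P = 19,434.5816 / 5,125.3713 = 3.79184 years.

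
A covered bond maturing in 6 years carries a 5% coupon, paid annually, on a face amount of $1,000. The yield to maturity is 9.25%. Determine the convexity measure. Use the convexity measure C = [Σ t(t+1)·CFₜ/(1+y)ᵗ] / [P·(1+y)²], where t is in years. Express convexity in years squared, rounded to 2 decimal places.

With y = 0.0925:
  t   CF        PV=CF/(1+0.0925)^t    t·PV        t(t+1)·PV
  1        50.00        45.7666        45.7666          91.5332
  2        50.00        41.8916        83.7832         251.3497
  3        50.00        38.3447       115.0342         460.1367
  4        50.00        35.0981       140.3926         701.9630
  5        50.00        32.1265       160.6323         963.7936
  6     1,050.00       617.5336     3,705.2019      25,936.4132
  Σ                    810.7612     4,250.8107      28,405.1893
P = 810.7612.
Convexity = Σ t(t+1)·PV / [P·(1+y)²] = 28,405.1893 / (810.7612 × 1.193556) = 29.35363.

29.35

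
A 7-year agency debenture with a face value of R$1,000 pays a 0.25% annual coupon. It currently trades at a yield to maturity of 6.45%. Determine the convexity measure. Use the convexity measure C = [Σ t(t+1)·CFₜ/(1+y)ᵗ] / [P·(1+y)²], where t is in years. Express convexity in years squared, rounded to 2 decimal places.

With y = 0.0645:
  t   CF        PV=CF/(1+0.0645)^t    t·PV        t(t+1)·PV
  1         2.50         2.3485         2.3485           4.6970
  2         2.50         2.2062         4.4124          13.2373
  3         2.50         2.0725         6.2176          24.8705
  4         2.50         1.9470         7.7878          38.9392
  5         2.50         1.8290         9.1450          54.8697
  6         2.50         1.7182        10.3090          72.1631
  7     1,002.50       647.2391     4,530.6734      36,245.3876
  Σ                    659.3605     4,570.8938      36,454.1645
P = 659.3605.
Convexity = Σ t(t+1)·PV / [P·(1+y)²] = 36,454.1645 / (659.3605 × 1.133160) = 48.79024.

48.79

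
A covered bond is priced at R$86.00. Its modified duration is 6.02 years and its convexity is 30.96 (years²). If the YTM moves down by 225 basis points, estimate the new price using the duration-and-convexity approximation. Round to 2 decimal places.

Duration effect: -D_mod·Δy = -6.02 × (-0.0225) = +0.135450
Convexity effect: ½·C·(Δy)² = 0.5 × 30.96 × (-0.0225)² = +0.00783675
ΔP/P ≈ +0.135450 + 0.00783675 = +0.14328675
New price ≈ 86.00 × (1 + 0.14328675) = 98.3226605.

R$98.32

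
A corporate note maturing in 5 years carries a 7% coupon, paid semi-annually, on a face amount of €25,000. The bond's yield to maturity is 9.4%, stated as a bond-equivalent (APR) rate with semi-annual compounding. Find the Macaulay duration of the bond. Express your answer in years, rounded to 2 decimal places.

4.26 years

Periodic yield y = 0.047. Discount each cash flow and weight by its period:
  t   CF        PV=CF/(1+0.047)^t    t·PV
  1       875.00       835.7211       835.7211
  2       875.00       798.2055     1,596.4109
  3       875.00       762.3739     2,287.1216
  4       875.00       728.1508     2,912.6032
  5       875.00       695.4640     3,477.3199
  6       875.00       664.2445     3,985.4670
  7       875.00       634.4265     4,440.9852
  8       875.00       605.9469     4,847.5756
  9       875.00       578.7459     5,208.7130
  10   25,875.00    16,346.0770   163,460.7705
  Σ                 22,649.3560   193,052.6879
Price P = Σ PV = 22,649.3560.
Macaulay duration = Σ(t·PV) / P = 193,052.6879 / 22,649.3560 = 8.52354 half-year periods.
In years: 8.52354 / 2 = 4.26177 years.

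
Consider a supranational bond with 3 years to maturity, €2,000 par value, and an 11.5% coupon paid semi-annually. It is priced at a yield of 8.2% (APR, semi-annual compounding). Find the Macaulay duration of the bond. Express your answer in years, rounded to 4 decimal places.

Periodic yield y = 0.041. Discount each cash flow and weight by its period:
  t   CF        PV=CF/(1+0.041)^t    t·PV
  1       115.00       110.4707       110.4707
  2       115.00       106.1198       212.2396
  3       115.00       101.9402       305.8207
  4       115.00        97.9253       391.7012
  5       115.00        94.0685       470.3425
  6     2,115.00     1,661.9042     9,971.4254
  Σ                  2,172.4288    11,462.0001
Price P = Σ PV = 2,172.4288.
Macaulay duration = Σ(t·PV) / P = 11,462.0001 / 2,172.4288 = 5.27612 half-year periods.
In years: 5.27612 / 2 = 2.63806 years.

2.6381 years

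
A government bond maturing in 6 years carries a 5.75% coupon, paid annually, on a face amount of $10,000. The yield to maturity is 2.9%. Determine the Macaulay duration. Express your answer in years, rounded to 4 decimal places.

Periodic yield y = 0.029. Discount each cash flow and weight by its year:
  t   CF        PV=CF/(1+0.029)^t    t·PV
  1       575.00       558.7949       558.7949
  2       575.00       543.0466     1,086.0932
  3       575.00       527.7421     1,583.2262
  4       575.00       512.8689     2,051.4755
  5       575.00       498.4148     2,492.0742
  6    10,575.00     8,908.1624    53,448.9746
  Σ                 11,549.0298    61,220.6387
Price P = Σ PV = 11,549.0298.
Macaulay duration = Σ(t·PV) / P = 61,220.6387 / 11,549.0298 = 5.30093 years.

5.3009 years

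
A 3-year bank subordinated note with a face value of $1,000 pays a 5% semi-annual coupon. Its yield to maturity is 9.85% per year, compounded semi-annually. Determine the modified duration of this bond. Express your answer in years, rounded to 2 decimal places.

Periodic yield y = 0.04925. First find Macaulay duration:
  t   CF        PV=CF/(1+0.04925)^t    t·PV
  1        25.00        23.8265        23.8265
  2        25.00        22.7082        45.4163
  3        25.00        21.6423        64.9268
  4        25.00        20.6264        82.5057
  5        25.00        19.6583        98.2913
  6     1,025.00       768.1570     4,608.9421
  Σ                    876.6187     4,923.9088
P = 876.6187; Macaulay duration = 4,923.9088 / 876.6187 = 5.61693 half-year periods = 2.80847 years.
Modified duration = D_Mac / (1 + y) = 2.80847 / 1.04925 = 2.67664 years.

2.68 years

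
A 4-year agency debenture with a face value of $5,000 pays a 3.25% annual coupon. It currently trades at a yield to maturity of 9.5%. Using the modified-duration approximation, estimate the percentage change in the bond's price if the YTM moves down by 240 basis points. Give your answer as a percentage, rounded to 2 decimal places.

+8.31%

Periodic yield y = 0.095. Modified duration first:
  t   CF        PV=CF/(1+0.095)^t    t·PV
  1       162.50       148.4018       148.4018
  2       162.50       135.5268       271.0536
  3       162.50       123.7688       371.3063
  4     5,162.50     3,590.9023    14,363.6092
  Σ                  3,998.5996    15,154.3708
P = 3,998.5996; D_Mac = 3.78992 yrs; D_mod = 3.78992/(1+0.095) = 3.46111 yrs.
ΔP/P ≈ -D_mod · Δy = -3.46111 × (-0.024) = +0.083067 = +8.3067%.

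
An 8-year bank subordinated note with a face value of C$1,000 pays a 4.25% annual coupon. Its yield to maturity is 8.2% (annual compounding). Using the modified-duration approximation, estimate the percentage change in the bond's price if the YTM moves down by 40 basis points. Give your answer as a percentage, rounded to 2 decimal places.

+2.51%

Periodic yield y = 0.082. Modified duration first:
  t   CF        PV=CF/(1+0.082)^t    t·PV
  1        42.50        39.2791        39.2791
  2        42.50        36.3023        72.6046
  3        42.50        33.5511       100.6534
  4        42.50        31.0084       124.0338
  5        42.50        28.6584       143.2922
  6        42.50        26.4865       158.9193
  7        42.50        24.4792       171.3547
  8     1,042.50       554.9553     4,439.6421
  Σ                    774.7205     5,249.7793
P = 774.7205; D_Mac = 6.77635 yrs; D_mod = 6.77635/(1+0.082) = 6.26280 yrs.
ΔP/P ≈ -D_mod · Δy = -6.26280 × (-0.004) = +0.025051 = +2.5051%.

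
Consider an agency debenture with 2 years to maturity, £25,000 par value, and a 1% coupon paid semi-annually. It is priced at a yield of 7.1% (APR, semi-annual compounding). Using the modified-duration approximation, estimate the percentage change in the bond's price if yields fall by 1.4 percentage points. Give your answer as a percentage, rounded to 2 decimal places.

Periodic yield y = 0.0355. Modified duration first:
  t   CF        PV=CF/(1+0.0355)^t    t·PV
  1       125.00       120.7146       120.7146
  2       125.00       116.5762       233.1524
  3       125.00       112.5796       337.7388
  4    25,125.00    21,852.7279    87,410.9115
  Σ                 22,202.5983    88,102.5173
P = 22,202.5983; D_Mac = 3.96812 half-year periods = 1.98406 yrs; D_mod = 1.98406/(1+0.0355) = 1.91604 yrs.
ΔP/P ≈ -D_mod · Δy = -1.91604 × (-0.014) = +0.026825 = +2.6825%.

+2.68%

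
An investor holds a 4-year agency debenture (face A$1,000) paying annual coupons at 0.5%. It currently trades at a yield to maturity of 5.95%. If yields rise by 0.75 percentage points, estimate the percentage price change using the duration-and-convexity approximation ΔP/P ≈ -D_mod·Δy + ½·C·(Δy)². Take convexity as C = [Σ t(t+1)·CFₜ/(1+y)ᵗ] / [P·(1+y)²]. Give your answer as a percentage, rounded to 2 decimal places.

With y = 0.0595:
  t   CF        PV=CF/(1+0.0595)^t    t·PV        t(t+1)·PV
  1         5.00         4.7192         4.7192           9.4384
  2         5.00         4.4542         8.9084          26.7251
  3         5.00         4.2040        12.6121          50.4485
  4     1,005.00       797.5579     3,190.2316      15,951.1579
  Σ                    810.9353     3,216.4713      16,037.7699
P = 810.9353; D_Mac = 3.96637 yrs; D_mod = 3.74363 yrs; C = 17.61797.
Duration effect: -3.74363 × (+0.0075) = -0.028077
Convexity effect: 0.5 × 17.61797 × (0.0075)² = +0.0004955
ΔP/P ≈ -0.028077 + 0.0004955 = -0.027582 = -2.7582%.

-2.76%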